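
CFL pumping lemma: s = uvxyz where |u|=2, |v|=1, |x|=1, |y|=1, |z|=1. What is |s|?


|s| = |u| + |v| + |x| + |y| + |z|
= 2 + 1 + 1 + 1 + 1
= 3 + 1 + 2
= 4 + 2
= 6

6


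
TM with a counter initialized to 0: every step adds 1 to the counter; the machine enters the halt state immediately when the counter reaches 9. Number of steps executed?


Counter starts at 0. Counting sequence:
  Step 1: counter = 1
  Step 2: counter = 2
  Step 3: counter = 3
  Step 4: counter = 4
  Step 5: counter = 5
  Step 6: counter = 6
  ...
  Step 9: counter = 9
Counter reached 9 -> halt
Total steps = 9

9


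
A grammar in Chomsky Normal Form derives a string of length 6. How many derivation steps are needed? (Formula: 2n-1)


Chomsky Normal Form derivation:
String length n = 6
Each step either:
  - Splits a nonterminal into two (n-1 such steps)
  - Converts a nonterminal to terminal (n such steps)
Total = (n-1) + n = 2n - 1
= 2(6) - 1
= 12 - 1
= 11

11


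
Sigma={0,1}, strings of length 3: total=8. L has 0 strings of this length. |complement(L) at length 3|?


Alphabet: {0,1}
String length: 3
Total strings of length 3 = 2^3 = 8
Strings in L = 0
Complement = total - |L|
= 8 - 0
= 8

8


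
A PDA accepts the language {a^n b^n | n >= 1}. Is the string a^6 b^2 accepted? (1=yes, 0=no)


Language requires equal numbers of a's and b's
PDA pushes for each 'a', pops for each 'b'
Number of a's = 6
Number of b's = 2
6 != 2 -> Reject

0


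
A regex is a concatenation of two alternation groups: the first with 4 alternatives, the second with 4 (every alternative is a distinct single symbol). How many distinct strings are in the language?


First group: 4 alternatives
Second group: 4 alternatives
Concatenation: each choice from group 1 pairs with each from group 2
Total = 4 x 4 = 16

16


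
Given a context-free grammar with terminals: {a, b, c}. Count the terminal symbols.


Terminal symbols: a, b, c
Counting each: a (#1), b (#2), c (#3)
Total = 3

3


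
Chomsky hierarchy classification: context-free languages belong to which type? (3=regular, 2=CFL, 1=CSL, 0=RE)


Chomsky hierarchy levels:
  Type 3: Regular (DFA/NFA/regex)
  Type 2: Context-free (PDA)
  Type 1: Context-sensitive
  Type 0: Recursively enumerable (TM)
'context-free' corresponds to Type 2

2


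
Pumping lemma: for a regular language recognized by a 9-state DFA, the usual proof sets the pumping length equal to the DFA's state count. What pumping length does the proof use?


Pumping lemma for regular languages (standard proof):
Take p = |Q|, the number of DFA states.
Any string of length >= |Q| passes through |Q|+1 states while reading its first |Q| symbols,
so by pigeonhole some state repeats, giving the loop that can be pumped.
Here |Q| = 9
Therefore the proof uses p = 9

9


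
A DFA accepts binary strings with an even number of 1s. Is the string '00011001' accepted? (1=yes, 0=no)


DFA has 2 states: q_even (start, accept=yes) and q_odd
Processing string '00011001' character by character:
  Position 0: read '0', 1-count=0 -> q_even (no change)
  Position 1: read '0', 1-count=0 -> q_even (no change)
  Position 2: read '0', 1-count=0 -> q_even (no change)
  Position 3: read '1', 1-count=1 -> q_odd
  Position 4: read '1', 1-count=2 -> q_even
  Position 5: read '0', 1-count=2 -> q_even (no change)
  Position 6: read '0', 1-count=2 -> q_even (no change)
  Position 7: read '1', 1-count=3 -> q_odd
Final state: q_odd, total 1s = 3 (odd); the DFA requires an even count -> reject

0


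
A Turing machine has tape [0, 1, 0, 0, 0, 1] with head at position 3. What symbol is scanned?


Tape: [0, 1, 0, 0, 0, 1]
Positions: 0 1 2 3 4 5
Values:    0 1 0 0 0 1
Head at position 3
tape[3] = 0

0


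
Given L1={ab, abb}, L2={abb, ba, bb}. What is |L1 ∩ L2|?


L1 = {ab, abb}
L2 = {abb, ba, bb}
Checking each string in L1 against L2:
  'ab': in L2? No
  'abb': in L2? Yes
Intersection = {abb}
|L1 ∩ L2| = 1

1


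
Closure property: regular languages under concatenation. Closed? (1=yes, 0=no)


Regular languages are closed under:
- Union (DFA product construction)
- Intersection (DFA product construction)
- Complement (swap accept/reject states)
- Concatenation (NFA construction)
- Kleene star (NFA construction)
concatenation is in this list
Therefore: closed

1


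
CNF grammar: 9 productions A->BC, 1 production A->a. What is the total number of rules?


CNF allows two rule forms:
  A -> BC (binary): 9 rules
  A -> a (terminal): 1 rule
Total = 9 + 1 = 10

10


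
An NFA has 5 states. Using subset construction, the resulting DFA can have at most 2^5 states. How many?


NFA has 5 states
Subset construction: each DFA state = subset of NFA states
Maximum subsets = 2^5
2^5 = 32

32


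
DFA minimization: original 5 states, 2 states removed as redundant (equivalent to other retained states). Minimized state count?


Original DFA: 5 states
Redundant states removed: 2
Minimized states = original - removed
= 5 - 2
= 3

3


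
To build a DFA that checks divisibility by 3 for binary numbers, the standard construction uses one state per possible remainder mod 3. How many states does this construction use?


Divisibility by 3 is tracked via the remainder mod 3: 0, 1, ..., 2
The construction assigns one state to each remainder
Number of remainders = 3

3


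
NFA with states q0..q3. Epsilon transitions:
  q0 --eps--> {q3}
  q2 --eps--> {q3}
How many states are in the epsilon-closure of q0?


Starting from q0
Initialize closure = {q0}
Follow epsilon from q0 -> add q3
Final closure: {q0, q3}
Size = 2

2


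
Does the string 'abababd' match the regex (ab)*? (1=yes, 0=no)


Pattern: (ab)*
String: 'abababd'
Pattern requires: zero or more repetitions of 'ab'
Length 7 is odd -> cannot be (ab)* -> no match
Result: 0

0


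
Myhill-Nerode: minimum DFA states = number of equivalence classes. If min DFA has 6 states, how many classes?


Myhill-Nerode theorem:
Number of equivalence classes = number of states in minimal DFA
Minimal DFA states = 6
Therefore equivalence classes = 6

6


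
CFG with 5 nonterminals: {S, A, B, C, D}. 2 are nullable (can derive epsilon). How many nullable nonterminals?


Nonterminals: {S, A, B, C, D}
A nonterminal is nullable if it can derive epsilon
Counting nullable nonterminals: 2
Total nullable = 2

2


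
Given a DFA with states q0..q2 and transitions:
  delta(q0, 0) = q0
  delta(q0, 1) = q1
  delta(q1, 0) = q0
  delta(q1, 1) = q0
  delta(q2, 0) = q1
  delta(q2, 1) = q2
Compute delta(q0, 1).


Looking up transition function:
delta(q0, 1) in the table
Row: q0, Column: 1
Result: q1

q1


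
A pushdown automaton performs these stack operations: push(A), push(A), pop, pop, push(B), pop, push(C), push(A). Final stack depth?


Tracing stack operations:
  push(A) -> stack = [A], depth=1
  push(A) -> stack = [A,A], depth=2
  pop -> removed A, stack = [A], depth=1
  pop -> removed A, stack = [], depth=0
  push(B) -> stack = [B], depth=1
  pop -> removed B, stack = [], depth=0
  push(C) -> stack = [C], depth=1
  push(A) -> stack = [C,A], depth=2
Final depth = 2

2


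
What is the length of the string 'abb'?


String: 'abb'
Counting characters:
  'a' appears 1 time(s)
  'b' appears 2 time(s)
Total length = 1 + 2 = 3

3


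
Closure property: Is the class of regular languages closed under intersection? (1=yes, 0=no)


Regular languages are closed under all standard operations:
- Union: Yes (product construction)
- Intersection: Yes (product construction)
- Complement: Yes (swap accept/reject)
- Concatenation: Yes (NFA construction)
Operation: intersection -> Closed

1


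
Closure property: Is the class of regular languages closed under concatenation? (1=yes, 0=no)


Regular languages are closed under all standard operations:
- Union: Yes (product construction)
- Intersection: Yes (product construction)
- Complement: Yes (swap accept/reject)
- Concatenation: Yes (NFA construction)
Operation: concatenation -> Closed

1


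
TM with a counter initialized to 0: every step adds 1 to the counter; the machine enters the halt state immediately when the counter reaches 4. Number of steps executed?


Counter starts at 0. Counting sequence:
  Step 1: counter = 1
  Step 2: counter = 2
  Step 3: counter = 3
  Step 4: counter = 4
Counter reached 4 -> halt
Total steps = 4

4


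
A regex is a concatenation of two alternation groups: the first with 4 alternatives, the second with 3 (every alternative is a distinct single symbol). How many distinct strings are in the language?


First group: 4 alternatives
Second group: 3 alternatives
Concatenation: each choice from group 1 pairs with each from group 2
Total = 4 x 3 = 12

12


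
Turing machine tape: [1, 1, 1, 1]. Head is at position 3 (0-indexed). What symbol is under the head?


Tape: [1, 1, 1, 1]
Positions: 0 1 2 3
Values:    1 1 1 1
Head at position 3
tape[3] = 1

1


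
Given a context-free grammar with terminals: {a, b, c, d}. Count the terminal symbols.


Terminal symbols: a, b, c, d
Counting each: a (#1), b (#2), c (#3), d (#4)
Total = 4

4


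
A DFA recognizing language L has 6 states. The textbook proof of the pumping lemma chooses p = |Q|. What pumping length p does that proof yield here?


Pumping lemma for regular languages (standard proof):
Take p = |Q|, the number of DFA states.
Any string of length >= |Q| passes through |Q|+1 states while reading its first |Q| symbols,
so by pigeonhole some state repeats, giving the loop that can be pumped.
Here |Q| = 6
Therefore the proof uses p = 6

6


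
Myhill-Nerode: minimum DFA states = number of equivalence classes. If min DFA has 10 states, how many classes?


Myhill-Nerode theorem:
Number of equivalence classes = number of states in minimal DFA
Minimal DFA states = 10
Therefore equivalence classes = 10

10


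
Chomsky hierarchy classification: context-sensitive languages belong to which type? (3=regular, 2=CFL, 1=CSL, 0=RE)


Chomsky hierarchy levels:
  Type 3: Regular (DFA/NFA/regex)
  Type 2: Context-free (PDA)
  Type 1: Context-sensitive
  Type 0: Recursively enumerable (TM)
'context-sensitive' corresponds to Type 1

1


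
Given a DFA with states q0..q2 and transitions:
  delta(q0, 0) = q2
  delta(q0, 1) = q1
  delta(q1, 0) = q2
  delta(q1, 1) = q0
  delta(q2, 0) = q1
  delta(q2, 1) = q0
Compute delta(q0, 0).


Looking up transition function:
delta(q0, 0) in the table
Row: q0, Column: 0
Result: q2

q2


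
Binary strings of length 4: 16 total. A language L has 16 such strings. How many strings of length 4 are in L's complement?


Alphabet: {0,1}
String length: 4
Total strings of length 4 = 2^4 = 16
Strings in L = 16
Complement = total - |L|
= 16 - 16
= 0

0


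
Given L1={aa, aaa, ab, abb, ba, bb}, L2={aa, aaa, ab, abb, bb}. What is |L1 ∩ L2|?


L1 = {aa, aaa, ab, abb, ba, bb}
L2 = {aa, aaa, ab, abb, bb}
Checking each string in L1 against L2:
  'aa': in L2? Yes
  'aaa': in L2? Yes
  'ab': in L2? Yes
  'abb': in L2? Yes
  'ba': in L2? No
  'bb': in L2? Yes
Intersection = {aa, aaa, ab, abb, bb}
|L1 ∩ L2| = 5

5


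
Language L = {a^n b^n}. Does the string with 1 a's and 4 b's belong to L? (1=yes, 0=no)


Language requires equal numbers of a's and b's
PDA pushes for each 'a', pops for each 'b'
Number of a's = 1
Number of b's = 4
1 != 4 -> Reject

0


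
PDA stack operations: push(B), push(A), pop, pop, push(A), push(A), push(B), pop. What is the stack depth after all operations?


Tracing stack operations:
  push(B) -> stack = [B], depth=1
  push(A) -> stack = [B,A], depth=2
  pop -> removed A, stack = [B], depth=1
  pop -> removed B, stack = [], depth=0
  push(A) -> stack = [A], depth=1
  push(A) -> stack = [A,A], depth=2
  push(B) -> stack = [A,A,B], depth=3
  pop -> removed B, stack = [A,A], depth=2
Final depth = 2

2


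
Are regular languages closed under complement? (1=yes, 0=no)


Regular languages are closed under:
- Union (DFA product construction)
- Intersection (DFA product construction)
- Complement (swap accept/reject states)
- Concatenation (NFA construction)
- Kleene star (NFA construction)
complement is in this list
Therefore: closed

1


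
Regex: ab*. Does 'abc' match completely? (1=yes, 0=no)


Pattern: ab*
String: 'abc'
Pattern requires: exactly one 'a' followed by zero or more 'b's
First char is 'a' -> OK
Rest 'bc': all b's? No
Result: 0

0


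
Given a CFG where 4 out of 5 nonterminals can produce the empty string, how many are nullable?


Nonterminals: {S, A, B, C, D}
A nonterminal is nullable if it can derive epsilon
Counting nullable nonterminals: 4
Total nullable = 4

4


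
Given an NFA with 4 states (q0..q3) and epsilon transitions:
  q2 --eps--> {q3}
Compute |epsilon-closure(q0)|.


Starting from q0
Initialize closure = {q0}
q0 has no outgoing epsilon transitions -> nothing to add
Final closure: {q0}
Size = 1

1


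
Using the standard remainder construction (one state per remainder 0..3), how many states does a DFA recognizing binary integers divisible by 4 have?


Divisibility by 4 is tracked via the remainder mod 4: 0, 1, ..., 3
The construction assigns one state to each remainder
Number of remainders = 4

4


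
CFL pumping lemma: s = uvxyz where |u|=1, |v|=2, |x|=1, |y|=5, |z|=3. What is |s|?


|s| = |u| + |v| + |x| + |y| + |z|
= 1 + 2 + 1 + 5 + 3
= 3 + 1 + 8
= 4 + 8
= 12

12


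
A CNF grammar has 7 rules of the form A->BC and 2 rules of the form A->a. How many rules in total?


CNF allows two rule forms:
  A -> BC (binary): 7 rules
  A -> a (terminal): 2 rules
Total = 7 + 2 = 9

9


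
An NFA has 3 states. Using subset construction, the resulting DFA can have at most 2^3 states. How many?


NFA has 3 states
Subset construction: each DFA state = subset of NFA states
Maximum subsets = 2^3
2^3 = 8

8


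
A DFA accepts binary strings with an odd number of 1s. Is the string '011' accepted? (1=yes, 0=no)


DFA has 2 states: q_even (start, accept=no) and q_odd
Processing string '011' character by character:
  Position 0: read '0', 1-count=0 -> q_even (no change)
  Position 1: read '1', 1-count=1 -> q_odd
  Position 2: read '1', 1-count=2 -> q_even
Final state: q_even, total 1s = 2 (even); the DFA requires an odd count -> reject

0


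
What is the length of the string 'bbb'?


String: 'bbb'
Counting characters:
  'b' appears 3 time(s)
Total length = 0 + 3 = 3

3


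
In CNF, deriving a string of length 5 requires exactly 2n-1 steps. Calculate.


Chomsky Normal Form derivation:
String length n = 5
Each step either:
  - Splits a nonterminal into two (n-1 such steps)
  - Converts a nonterminal to terminal (n such steps)
Total = (n-1) + n = 2n - 1
= 2(5) - 1
= 10 - 1
= 9

9


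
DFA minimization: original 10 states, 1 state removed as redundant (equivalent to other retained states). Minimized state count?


Original DFA: 10 states
Redundant states removed: 1
Minimized states = original - removed
= 10 - 1
= 9

9


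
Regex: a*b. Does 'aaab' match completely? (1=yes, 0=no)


Pattern: a*b
String: 'aaab'
Pattern requires: zero or more 'a's followed by exactly one 'b'
Found 3 leading 'a's
Remaining: 'b'
Remaining is exactly 'b' -> match
Result: 1

1


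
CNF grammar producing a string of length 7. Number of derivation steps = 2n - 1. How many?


Chomsky Normal Form derivation:
String length n = 7
Each step either:
  - Splits a nonterminal into two (n-1 such steps)
  - Converts a nonterminal to terminal (n such steps)
Total = (n-1) + n = 2n - 1
= 2(7) - 1
= 14 - 1
= 13

13


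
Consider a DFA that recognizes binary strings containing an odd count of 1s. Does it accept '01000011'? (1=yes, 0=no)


DFA has 2 states: q_even (start, accept=no) and q_odd
Processing string '01000011' character by character:
  Position 0: read '0', 1-count=0 -> q_even (no change)
  Position 1: read '1', 1-count=1 -> q_odd
  Position 2: read '0', 1-count=1 -> q_odd (no change)
  Position 3: read '0', 1-count=1 -> q_odd (no change)
  Position 4: read '0', 1-count=1 -> q_odd (no change)
  Position 5: read '0', 1-count=1 -> q_odd (no change)
  Position 6: read '1', 1-count=2 -> q_even
  Position 7: read '1', 1-count=3 -> q_odd
Final state: q_odd, total 1s = 3 (odd); the DFA requires an odd count -> accept

1


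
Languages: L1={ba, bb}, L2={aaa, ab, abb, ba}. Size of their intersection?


L1 = {ba, bb}
L2 = {aaa, ab, abb, ba}
Checking each string in L1 against L2:
  'ba': in L2? Yes
  'bb': in L2? No
Intersection = {ba}
|L1 ∩ L2| = 1

1


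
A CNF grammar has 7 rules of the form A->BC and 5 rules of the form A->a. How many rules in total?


CNF allows two rule forms:
  A -> BC (binary): 7 rules
  A -> a (terminal): 5 rules
Total = 7 + 5 = 12

12


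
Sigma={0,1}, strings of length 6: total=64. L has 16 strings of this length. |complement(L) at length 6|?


Alphabet: {0,1}
String length: 6
Total strings of length 6 = 2^6 = 64
Strings in L = 16
Complement = total - |L|
= 64 - 16
= 48

48


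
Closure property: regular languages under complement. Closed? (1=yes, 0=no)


Regular languages are closed under:
- Union (DFA product construction)
- Intersection (DFA product construction)
- Complement (swap accept/reject states)
- Concatenation (NFA construction)
- Kleene star (NFA construction)
complement is in this list
Therefore: closed

1


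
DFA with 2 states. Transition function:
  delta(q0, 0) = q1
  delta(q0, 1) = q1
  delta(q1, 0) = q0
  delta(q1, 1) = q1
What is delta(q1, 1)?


Looking up transition function:
delta(q1, 1) in the table
Row: q1, Column: 1
Result: q1

q1


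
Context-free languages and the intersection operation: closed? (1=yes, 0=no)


CFL closure properties:
  Closed under: union, concatenation, Kleene star
  NOT closed under: intersection, complement
Operation 'intersection' is in not-closed list -> No (not closed)

0


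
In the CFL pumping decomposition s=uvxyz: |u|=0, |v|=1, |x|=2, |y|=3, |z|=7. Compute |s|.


|s| = |u| + |v| + |x| + |y| + |z|
= 0 + 1 + 2 + 3 + 7
= 1 + 2 + 10
= 3 + 10
= 13

13


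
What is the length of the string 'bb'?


String: 'bb'
Counting characters:
  'b' appears 2 time(s)
Total length = 0 + 2 = 2

2


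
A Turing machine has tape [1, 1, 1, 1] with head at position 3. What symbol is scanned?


Tape: [1, 1, 1, 1]
Positions: 0 1 2 3
Values:    1 1 1 1
Head at position 3
tape[3] = 1

1


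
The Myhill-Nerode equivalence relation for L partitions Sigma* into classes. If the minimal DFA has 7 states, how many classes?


Myhill-Nerode theorem:
Number of equivalence classes = number of states in minimal DFA
Minimal DFA states = 7
Therefore equivalence classes = 7

7


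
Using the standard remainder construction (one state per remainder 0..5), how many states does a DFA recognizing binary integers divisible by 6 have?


Divisibility by 6 is tracked via the remainder mod 6: 0, 1, ..., 5
The construction assigns one state to each remainder
Number of remainders = 6

6


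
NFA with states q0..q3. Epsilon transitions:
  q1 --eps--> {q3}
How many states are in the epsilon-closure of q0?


Starting from q0
Initialize closure = {q0}
q0 has no outgoing epsilon transitions -> nothing to add
Final closure: {q0}
Size = 1

1


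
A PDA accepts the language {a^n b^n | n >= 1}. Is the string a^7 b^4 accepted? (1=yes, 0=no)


Language requires equal numbers of a's and b's
PDA pushes for each 'a', pops for each 'b'
Number of a's = 7
Number of b's = 4
7 != 4 -> Reject

0


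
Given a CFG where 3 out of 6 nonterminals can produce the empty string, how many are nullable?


Nonterminals: {S, A, B, C, D, E}
A nonterminal is nullable if it can derive epsilon
Counting nullable nonterminals: 3
Total nullable = 3

3


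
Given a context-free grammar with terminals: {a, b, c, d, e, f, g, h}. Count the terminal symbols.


Terminal symbols: a, b, c, d, e, f, g, h
Counting each: a (#1), b (#2), c (#3), d (#4), e (#5), f (#6), g (#7), h (#8)
Total = 8

8


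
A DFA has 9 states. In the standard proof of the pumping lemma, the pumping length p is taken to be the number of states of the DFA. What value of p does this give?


Pumping lemma for regular languages (standard proof):
Take p = |Q|, the number of DFA states.
Any string of length >= |Q| passes through |Q|+1 states while reading its first |Q| symbols,
so by pigeonhole some state repeats, giving the loop that can be pumped.
Here |Q| = 9
Therefore the proof uses p = 9

9


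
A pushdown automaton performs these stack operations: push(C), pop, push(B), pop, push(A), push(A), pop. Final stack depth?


Tracing stack operations:
  push(C) -> stack = [C], depth=1
  pop -> removed C, stack = [], depth=0
  push(B) -> stack = [B], depth=1
  pop -> removed B, stack = [], depth=0
  push(A) -> stack = [A], depth=1
  push(A) -> stack = [A,A], depth=2
  pop -> removed A, stack = [A], depth=1
Final depth = 1

1


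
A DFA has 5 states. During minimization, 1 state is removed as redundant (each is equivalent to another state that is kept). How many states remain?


Original DFA: 5 states
Redundant states removed: 1
Minimized states = original - removed
= 5 - 1
= 4

4


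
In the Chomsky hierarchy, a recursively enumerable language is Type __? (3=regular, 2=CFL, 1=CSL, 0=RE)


Chomsky hierarchy levels:
  Type 3: Regular (DFA/NFA/regex)
  Type 2: Context-free (PDA)
  Type 1: Context-sensitive
  Type 0: Recursively enumerable (TM)
'recursively enumerable' corresponds to Type 0

0


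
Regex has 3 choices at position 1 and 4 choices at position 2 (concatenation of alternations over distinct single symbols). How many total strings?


First group: 3 alternatives
Second group: 4 alternatives
Concatenation: each choice from group 1 pairs with each from group 2
Total = 3 x 4 = 12

12


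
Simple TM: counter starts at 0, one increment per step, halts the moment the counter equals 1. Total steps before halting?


Counter starts at 0. Counting sequence:
  Step 1: counter = 1
Counter reached 1 -> halt
Total steps = 1

1


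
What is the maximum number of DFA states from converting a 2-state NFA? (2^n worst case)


NFA has 2 states
Subset construction: each DFA state = subset of NFA states
Maximum subsets = 2^2
2^2 = 4

4


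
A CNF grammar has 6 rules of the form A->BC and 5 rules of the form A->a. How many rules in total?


CNF allows two rule forms:
  A -> BC (binary): 6 rules
  A -> a (terminal): 5 rules
Total = 6 + 5 = 11

11


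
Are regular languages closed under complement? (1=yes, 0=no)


Regular languages are closed under all standard operations:
- Union: Yes (product construction)
- Intersection: Yes (product construction)
- Complement: Yes (swap accept/reject)
- Concatenation: Yes (NFA construction)
Operation: complement -> Closed

1


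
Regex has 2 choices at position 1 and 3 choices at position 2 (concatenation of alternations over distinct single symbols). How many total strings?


First group: 2 alternatives
Second group: 3 alternatives
Concatenation: each choice from group 1 pairs with each from group 2
Total = 2 x 3 = 6

6


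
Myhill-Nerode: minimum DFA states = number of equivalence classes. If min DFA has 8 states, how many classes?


Myhill-Nerode theorem:
Number of equivalence classes = number of states in minimal DFA
Minimal DFA states = 8
Therefore equivalence classes = 8

8


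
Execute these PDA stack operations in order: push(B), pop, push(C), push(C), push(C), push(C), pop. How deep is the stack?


Tracing stack operations:
  push(B) -> stack = [B], depth=1
  pop -> removed B, stack = [], depth=0
  push(C) -> stack = [C], depth=1
  push(C) -> stack = [C,C], depth=2
  push(C) -> stack = [C,C,C], depth=3
  push(C) -> stack = [C,C,C,C], depth=4
  pop -> removed C, stack = [C,C,C], depth=3
Final depth = 3

3


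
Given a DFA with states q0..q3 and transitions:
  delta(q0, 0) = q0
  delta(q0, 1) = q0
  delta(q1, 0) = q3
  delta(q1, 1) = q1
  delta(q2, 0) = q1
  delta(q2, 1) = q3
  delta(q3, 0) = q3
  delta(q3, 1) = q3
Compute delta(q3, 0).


Looking up transition function:
delta(q3, 0) in the table
Row: q3, Column: 0
Result: q3

q3


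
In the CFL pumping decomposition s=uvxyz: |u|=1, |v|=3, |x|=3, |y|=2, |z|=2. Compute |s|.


|s| = |u| + |v| + |x| + |y| + |z|
= 1 + 3 + 3 + 2 + 2
= 4 + 3 + 4
= 7 + 4
= 11

11


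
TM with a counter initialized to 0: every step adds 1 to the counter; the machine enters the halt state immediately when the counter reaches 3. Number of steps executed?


Counter starts at 0. Counting sequence:
  Step 1: counter = 1
  Step 2: counter = 2
  Step 3: counter = 3
Counter reached 3 -> halt
Total steps = 3

3


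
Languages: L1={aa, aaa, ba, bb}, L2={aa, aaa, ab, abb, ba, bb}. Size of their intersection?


L1 = {aa, aaa, ba, bb}
L2 = {aa, aaa, ab, abb, ba, bb}
Checking each string in L1 against L2:
  'aa': in L2? Yes
  'aaa': in L2? Yes
  'ba': in L2? Yes
  'bb': in L2? Yes
Intersection = {aa, aaa, ba, bb}
|L1 ∩ L2| = 4

4


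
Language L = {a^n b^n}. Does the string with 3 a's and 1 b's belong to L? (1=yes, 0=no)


Language requires equal numbers of a's and b's
PDA pushes for each 'a', pops for each 'b'
Number of a's = 3
Number of b's = 1
3 != 1 -> Reject

0


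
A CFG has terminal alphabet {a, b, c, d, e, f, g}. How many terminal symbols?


Terminal symbols: a, b, c, d, e, f, g
Counting each: a (#1), b (#2), c (#3), d (#4), e (#5), f (#6), g (#7)
Total = 7

7


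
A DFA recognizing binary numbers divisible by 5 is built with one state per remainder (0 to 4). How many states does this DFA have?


Divisibility by 5 is tracked via the remainder mod 5: 0, 1, ..., 4
The construction assigns one state to each remainder
Number of remainders = 5

5


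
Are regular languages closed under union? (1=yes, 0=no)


Regular languages are closed under:
- Union (DFA product construction)
- Intersection (DFA product construction)
- Complement (swap accept/reject states)
- Concatenation (NFA construction)
- Kleene star (NFA construction)
union is in this list
Therefore: closed

1


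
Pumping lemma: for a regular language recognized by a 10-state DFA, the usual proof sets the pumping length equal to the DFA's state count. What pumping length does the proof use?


Pumping lemma for regular languages (standard proof):
Take p = |Q|, the number of DFA states.
Any string of length >= |Q| passes through |Q|+1 states while reading its first |Q| symbols,
so by pigeonhole some state repeats, giving the loop that can be pumped.
Here |Q| = 10
Therefore the proof uses p = 10

10


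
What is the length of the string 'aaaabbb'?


String: 'aaaabbb'
Counting characters:
  'a' appears 4 time(s)
  'b' appears 3 time(s)
Total length = 4 + 3 = 7

7


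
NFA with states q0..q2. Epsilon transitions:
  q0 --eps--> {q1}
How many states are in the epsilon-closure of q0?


Starting from q0
Initialize closure = {q0}
Follow epsilon from q0 -> add q1
Final closure: {q0, q1}
Size = 2

2


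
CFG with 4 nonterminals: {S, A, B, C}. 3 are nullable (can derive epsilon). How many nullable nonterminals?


Nonterminals: {S, A, B, C}
A nonterminal is nullable if it can derive epsilon
Counting nullable nonterminals: 3
Total nullable = 3

3


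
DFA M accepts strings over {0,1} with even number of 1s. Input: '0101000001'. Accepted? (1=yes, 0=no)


DFA has 2 states: q_even (start, accept=yes) and q_odd
Processing string '0101000001' character by character:
  Position 0: read '0', 1-count=0 -> q_even (no change)
  Position 1: read '1', 1-count=1 -> q_odd
  Position 2: read '0', 1-count=1 -> q_odd (no change)
  Position 3: read '1', 1-count=2 -> q_even
  Position 4: read '0', 1-count=2 -> q_even (no change)
  Position 5: read '0', 1-count=2 -> q_even (no change)
  Position 6: read '0', 1-count=2 -> q_even (no change)
  Position 7: read '0', 1-count=2 -> q_even (no change)
  Position 8: read '0', 1-count=2 -> q_even (no change)
  Position 9: read '1', 1-count=3 -> q_odd
Final state: q_odd, total 1s = 3 (odd); the DFA requires an even count -> reject

0


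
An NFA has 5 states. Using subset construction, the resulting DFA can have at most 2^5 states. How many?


NFA has 5 states
Subset construction: each DFA state = subset of NFA states
Maximum subsets = 2^5
2^5 = 32

32


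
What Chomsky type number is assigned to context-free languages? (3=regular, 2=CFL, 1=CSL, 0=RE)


Chomsky hierarchy levels:
  Type 3: Regular (DFA/NFA/regex)
  Type 2: Context-free (PDA)
  Type 1: Context-sensitive
  Type 0: Recursively enumerable (TM)
'context-free' corresponds to Type 2

2


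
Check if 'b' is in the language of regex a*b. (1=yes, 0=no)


Pattern: a*b
String: 'b'
Pattern requires: zero or more 'a's followed by exactly one 'b'
Found 0 leading 'a's
Remaining: 'b'
Remaining is exactly 'b' -> match
Result: 1

1


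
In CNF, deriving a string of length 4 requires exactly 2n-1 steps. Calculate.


Chomsky Normal Form derivation:
String length n = 4
Each step either:
  - Splits a nonterminal into two (n-1 such steps)
  - Converts a nonterminal to terminal (n such steps)
Total = (n-1) + n = 2n - 1
= 2(4) - 1
= 8 - 1
= 7

7


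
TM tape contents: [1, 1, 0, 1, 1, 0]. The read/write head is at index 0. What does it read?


Tape: [1, 1, 0, 1, 1, 0]
Positions: 0 1 2 3 4 5
Values:    1 1 0 1 1 0
Head at position 0
tape[0] = 1

1


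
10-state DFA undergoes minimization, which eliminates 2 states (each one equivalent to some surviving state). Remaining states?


Original DFA: 10 states
Redundant states removed: 2
Minimized states = original - removed
= 10 - 2
= 8

8


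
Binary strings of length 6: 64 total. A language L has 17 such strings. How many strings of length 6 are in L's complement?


Alphabet: {0,1}
String length: 6
Total strings of length 6 = 2^6 = 64
Strings in L = 17
Complement = total - |L|
= 64 - 17
= 47

47


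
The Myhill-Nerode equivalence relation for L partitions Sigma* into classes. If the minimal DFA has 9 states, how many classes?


Myhill-Nerode theorem:
Number of equivalence classes = number of states in minimal DFA
Minimal DFA states = 9
Therefore equivalence classes = 9

9


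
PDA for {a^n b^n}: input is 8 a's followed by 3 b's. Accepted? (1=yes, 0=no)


Language requires equal numbers of a's and b's
PDA pushes for each 'a', pops for each 'b'
Number of a's = 8
Number of b's = 3
8 != 3 -> Reject

0


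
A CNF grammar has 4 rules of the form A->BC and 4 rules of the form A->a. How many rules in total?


CNF allows two rule forms:
  A -> BC (binary): 4 rules
  A -> a (terminal): 4 rules
Total = 4 + 4 = 8

8


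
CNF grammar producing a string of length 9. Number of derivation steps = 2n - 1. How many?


Chomsky Normal Form derivation:
String length n = 9
Each step either:
  - Splits a nonterminal into two (n-1 such steps)
  - Converts a nonterminal to terminal (n such steps)
Total = (n-1) + n = 2n - 1
= 2(9) - 1
= 18 - 1
= 17

17


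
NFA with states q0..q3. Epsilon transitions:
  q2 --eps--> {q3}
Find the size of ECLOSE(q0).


Starting from q0
Initialize closure = {q0}
q0 has no outgoing epsilon transitions -> nothing to add
Final closure: {q0}
Size = 1

1


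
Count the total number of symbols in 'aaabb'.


String: 'aaabb'
Counting characters:
  'a' appears 3 time(s)
  'b' appears 2 time(s)
Total length = 3 + 2 = 5

5


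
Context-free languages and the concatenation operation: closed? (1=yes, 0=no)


CFL closure properties:
  Closed under: union, concatenation, Kleene star
  NOT closed under: intersection, complement
Operation 'concatenation' is in closed list -> Yes (closed)

1


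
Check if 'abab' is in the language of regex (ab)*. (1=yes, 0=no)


Pattern: (ab)*
String: 'abab'
Pattern requires: zero or more repetitions of 'ab'
Pairs: ['ab', 'ab']
All pairs are 'ab'? Yes
Result: 1

1


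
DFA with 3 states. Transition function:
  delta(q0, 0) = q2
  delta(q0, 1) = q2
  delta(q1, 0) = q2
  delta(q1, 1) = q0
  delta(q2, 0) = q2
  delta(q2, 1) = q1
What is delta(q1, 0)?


Looking up transition function:
delta(q1, 0) in the table
Row: q1, Column: 0
Result: q2

q2


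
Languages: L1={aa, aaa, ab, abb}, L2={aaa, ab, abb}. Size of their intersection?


L1 = {aa, aaa, ab, abb}
L2 = {aaa, ab, abb}
Checking each string in L1 against L2:
  'aa': in L2? No
  'aaa': in L2? Yes
  'ab': in L2? Yes
  'abb': in L2? Yes
Intersection = {aaa, ab, abb}
|L1 ∩ L2| = 3

3


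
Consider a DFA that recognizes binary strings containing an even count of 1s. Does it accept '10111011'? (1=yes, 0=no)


DFA has 2 states: q_even (start, accept=yes) and q_odd
Processing string '10111011' character by character:
  Position 0: read '1', 1-count=1 -> q_odd
  Position 1: read '0', 1-count=1 -> q_odd (no change)
  Position 2: read '1', 1-count=2 -> q_even
  Position 3: read '1', 1-count=3 -> q_odd
  Position 4: read '1', 1-count=4 -> q_even
  Position 5: read '0', 1-count=4 -> q_even (no change)
  Position 6: read '1', 1-count=5 -> q_odd
  Position 7: read '1', 1-count=6 -> q_even
Final state: q_even, total 1s = 6 (even); the DFA requires an even count -> accept

1


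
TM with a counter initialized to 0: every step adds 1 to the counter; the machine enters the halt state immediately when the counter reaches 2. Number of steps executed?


Counter starts at 0. Counting sequence:
  Step 1: counter = 1
  Step 2: counter = 2
Counter reached 2 -> halt
Total steps = 2

2


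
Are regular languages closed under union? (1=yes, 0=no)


Regular languages are closed under:
- Union (DFA product construction)
- Intersection (DFA product construction)
- Complement (swap accept/reject states)
- Concatenation (NFA construction)
- Kleene star (NFA construction)
union is in this list
Therefore: closed

1


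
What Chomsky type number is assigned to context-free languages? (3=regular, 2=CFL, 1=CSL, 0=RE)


Chomsky hierarchy levels:
  Type 3: Regular (DFA/NFA/regex)
  Type 2: Context-free (PDA)
  Type 1: Context-sensitive
  Type 0: Recursively enumerable (TM)
'context-free' corresponds to Type 2

2


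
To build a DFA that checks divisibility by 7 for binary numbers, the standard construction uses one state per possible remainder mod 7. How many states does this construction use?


Divisibility by 7 is tracked via the remainder mod 7: 0, 1, ..., 6
The construction assigns one state to each remainder
Number of remainders = 7

7


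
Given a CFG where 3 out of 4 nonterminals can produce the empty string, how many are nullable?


Nonterminals: {S, A, B, C}
A nonterminal is nullable if it can derive epsilon
Counting nullable nonterminals: 3
Total nullable = 3

3


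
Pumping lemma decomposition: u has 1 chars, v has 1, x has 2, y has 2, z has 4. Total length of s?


|s| = |u| + |v| + |x| + |y| + |z|
= 1 + 1 + 2 + 2 + 4
= 2 + 2 + 6
= 4 + 6
= 10

10


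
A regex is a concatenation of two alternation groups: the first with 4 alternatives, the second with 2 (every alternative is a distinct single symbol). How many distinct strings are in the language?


First group: 4 alternatives
Second group: 2 alternatives
Concatenation: each choice from group 1 pairs with each from group 2
Total = 4 x 2 = 8

8


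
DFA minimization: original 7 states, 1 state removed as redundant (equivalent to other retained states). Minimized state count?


Original DFA: 7 states
Redundant states removed: 1
Minimized states = original - removed
= 7 - 1
= 6

6


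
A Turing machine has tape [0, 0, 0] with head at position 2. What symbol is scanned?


Tape: [0, 0, 0]
Positions: 0 1 2
Values:    0 0 0
Head at position 2
tape[2] = 0

0


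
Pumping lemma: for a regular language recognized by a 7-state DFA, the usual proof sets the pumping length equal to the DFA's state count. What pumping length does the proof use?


Pumping lemma for regular languages (standard proof):
Take p = |Q|, the number of DFA states.
Any string of length >= |Q| passes through |Q|+1 states while reading its first |Q| symbols,
so by pigeonhole some state repeats, giving the loop that can be pumped.
Here |Q| = 7
Therefore the proof uses p = 7

7


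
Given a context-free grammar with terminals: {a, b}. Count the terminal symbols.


Terminal symbols: a, b
Counting each: a (#1), b (#2)
Total = 2

2


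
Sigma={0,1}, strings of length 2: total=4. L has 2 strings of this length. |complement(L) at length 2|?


Alphabet: {0,1}
String length: 2
Total strings of length 2 = 2^2 = 4
Strings in L = 2
Complement = total - |L|
= 4 - 2
= 2

2


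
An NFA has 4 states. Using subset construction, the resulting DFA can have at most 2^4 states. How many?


NFA has 4 states
Subset construction: each DFA state = subset of NFA states
Maximum subsets = 2^4
2^4 = 16

16


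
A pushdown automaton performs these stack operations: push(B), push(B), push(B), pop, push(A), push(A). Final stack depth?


Tracing stack operations:
  push(B) -> stack = [B], depth=1
  push(B) -> stack = [B,B], depth=2
  push(B) -> stack = [B,B,B], depth=3
  pop -> removed B, stack = [B,B], depth=2
  push(A) -> stack = [B,B,A], depth=3
  push(A) -> stack = [B,B,A,A], depth=4
Final depth = 4

4


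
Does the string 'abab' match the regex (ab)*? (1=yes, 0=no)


Pattern: (ab)*
String: 'abab'
Pattern requires: zero or more repetitions of 'ab'
Pairs: ['ab', 'ab']
All pairs are 'ab'? Yes
Result: 1

1


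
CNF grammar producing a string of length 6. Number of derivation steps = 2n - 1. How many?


Chomsky Normal Form derivation:
String length n = 6
Each step either:
  - Splits a nonterminal into two (n-1 such steps)
  - Converts a nonterminal to terminal (n such steps)
Total = (n-1) + n = 2n - 1
= 2(6) - 1
= 12 - 1
= 11

11


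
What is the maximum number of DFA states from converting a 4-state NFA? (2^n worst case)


NFA has 4 states
Subset construction: each DFA state = subset of NFA states
Maximum subsets = 2^4
2^4 = 16

16


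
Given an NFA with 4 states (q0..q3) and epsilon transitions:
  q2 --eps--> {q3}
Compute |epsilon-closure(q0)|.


Starting from q0
Initialize closure = {q0}
q0 has no outgoing epsilon transitions -> nothing to add
Final closure: {q0}
Size = 1

1


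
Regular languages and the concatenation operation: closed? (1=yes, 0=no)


Regular languages are closed under all standard operations:
- Union: Yes (product construction)
- Intersection: Yes (product construction)
- Complement: Yes (swap accept/reject)
- Concatenation: Yes (NFA construction)
Operation: concatenation -> Closed

1


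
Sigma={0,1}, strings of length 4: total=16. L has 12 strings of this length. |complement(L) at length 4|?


Alphabet: {0,1}
String length: 4
Total strings of length 4 = 2^4 = 16
Strings in L = 12
Complement = total - |L|
= 16 - 12
= 4

4


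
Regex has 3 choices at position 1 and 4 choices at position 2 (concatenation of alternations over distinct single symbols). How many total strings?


First group: 3 alternatives
Second group: 4 alternatives
Concatenation: each choice from group 1 pairs with each from group 2
Total = 3 x 4 = 12

12


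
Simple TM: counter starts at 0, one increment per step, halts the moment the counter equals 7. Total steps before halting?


Counter starts at 0. Counting sequence:
  Step 1: counter = 1
  Step 2: counter = 2
  Step 3: counter = 3
  Step 4: counter = 4
  Step 5: counter = 5
  Step 6: counter = 6
  Step 7: counter = 7
Counter reached 7 -> halt
Total steps = 7

7


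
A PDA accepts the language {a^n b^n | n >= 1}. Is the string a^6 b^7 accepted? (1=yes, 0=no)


Language requires equal numbers of a's and b's
PDA pushes for each 'a', pops for each 'b'
Number of a's = 6
Number of b's = 7
6 != 7 -> Reject

0


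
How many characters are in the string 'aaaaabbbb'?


String: 'aaaaabbbb'
Counting characters:
  'a' appears 5 time(s)
  'b' appears 4 time(s)
Total length = 5 + 4 = 9

9
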